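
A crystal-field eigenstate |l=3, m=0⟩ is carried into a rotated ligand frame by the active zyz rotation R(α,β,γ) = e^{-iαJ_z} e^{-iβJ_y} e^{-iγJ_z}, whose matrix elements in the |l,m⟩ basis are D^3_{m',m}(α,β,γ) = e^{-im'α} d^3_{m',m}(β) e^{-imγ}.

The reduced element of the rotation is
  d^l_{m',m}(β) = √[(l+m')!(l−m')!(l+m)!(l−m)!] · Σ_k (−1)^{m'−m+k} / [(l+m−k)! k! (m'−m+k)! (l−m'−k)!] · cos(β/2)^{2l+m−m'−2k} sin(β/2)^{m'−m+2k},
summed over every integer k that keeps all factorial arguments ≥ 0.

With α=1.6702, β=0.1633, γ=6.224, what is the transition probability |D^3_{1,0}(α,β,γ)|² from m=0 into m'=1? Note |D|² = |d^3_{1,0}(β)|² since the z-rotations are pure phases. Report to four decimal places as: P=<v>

D^3_{1,0}(1.6702,0.1633,6.2240) = e^{-i·1·1.6702}·d^3_{1,0}(0.1633)·e^{-i·0·6.2240}. Compute d first:
Half-angle: c=0.996668, s=0.081559. N=√(24·2·6·6)=41.569219
k∈{0,1,2} keeps every argument non-negative
  k=0: (−1)^1·41.5692/(12)·0.9967^5·0.0816^1 = -0.277855
  k=1: (−1)^2·41.5692/(4)·0.9967^3·0.0816^3 = +0.005582
  k=2: (−1)^3·41.5692/(12)·0.9967^1·0.0816^5 = -0.000012
d^3_{1,0}(0.1633) = -0.277855 +0.005582 -0.000012 = -0.272285
|D^3_{1,0}|² = |d^3_{1,0}(β)|² = (-0.272285)² = 0.074139 (the z-rotation phases have unit modulus)

P=0.0741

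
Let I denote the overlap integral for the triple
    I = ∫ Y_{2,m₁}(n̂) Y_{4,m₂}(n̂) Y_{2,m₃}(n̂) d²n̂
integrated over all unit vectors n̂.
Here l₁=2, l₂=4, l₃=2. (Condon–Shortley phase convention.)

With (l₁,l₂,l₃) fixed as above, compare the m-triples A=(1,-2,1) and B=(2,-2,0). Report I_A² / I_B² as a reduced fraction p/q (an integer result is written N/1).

l's match ⇒ only the (l;m) 3-j factors differ between A and B.
A: triangle coeff Δ(2,4,2) = 1/630; Σ_t [1,1]: t=1:−1/36 = -1/36; (3j)²=4/63 [(2 4 2; 1 -2 1)], sign=+1
B: triangle coeff Δ(2,4,2) = 1/630; Σ_t [0,0]: t=0:+1/96 = 1/96; (3j)²=1/42 [(2 4 2; 2 -2 0)], sign=+1
I_A²/I_B² = (4/63)/(1/42) = 8/3

8/3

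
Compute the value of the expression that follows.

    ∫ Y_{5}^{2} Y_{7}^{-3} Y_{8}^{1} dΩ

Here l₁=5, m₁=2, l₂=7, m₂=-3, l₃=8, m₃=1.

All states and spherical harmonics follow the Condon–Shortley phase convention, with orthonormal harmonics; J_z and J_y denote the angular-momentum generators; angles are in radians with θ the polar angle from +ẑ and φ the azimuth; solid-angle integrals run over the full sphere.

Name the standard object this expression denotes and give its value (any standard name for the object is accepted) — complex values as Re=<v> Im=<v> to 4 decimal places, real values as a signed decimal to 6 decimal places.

Gaunt coefficient, +0.072624

This is a Gaunt coefficient — the integral of a triple product of spherical harmonics over the sphere.
m-sum 0 ✓  L=20 even ✓  2≤8≤12 ✓
Π(2lᵢ+1) = 11×15×17 = 2805
triangle coeff Δ(5,7,8) = 1/814773960
Σ_t [0,4]: t=0:+1/87091200 t=1:−1/4976640 t=2:+1/2073600 t=3:−1/4976640 t=4:+1/87091200 = 1/9676800
(3j)²=360/46189 [(5 7 8; 0 0 0)], sign=+1
Σ_t [0,3]: t=0:+1/14929920 t=1:−1/8709120 t=2:+1/38707200 t=3:−1/1567641600 = -71/3135283200
(3j)²=5041/1662804 [(5 7 8; 2 -3 1)], sign=+1
⇒ 4πI² = 756150/11408683
I = (+1)√(756150/11408683/(4π)) = 0.07262419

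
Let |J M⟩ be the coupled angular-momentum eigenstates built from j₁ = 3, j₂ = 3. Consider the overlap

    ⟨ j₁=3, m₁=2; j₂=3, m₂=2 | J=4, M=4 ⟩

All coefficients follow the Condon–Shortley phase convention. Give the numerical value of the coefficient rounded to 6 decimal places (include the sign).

j₁+j₂−J=2  J+j₁−j₂=4  J−j₁+j₂=4  j₁+j₂+J+1=11
(j₁±m₁, j₂±m₂, J±M) = (5,1,5,1,8,0)
P² = 1658880/11
sum k=1..1:
  [1] −1/576 = -1/576
S = -1/576
C² = P²·S² = 5/11 ; C = -0.674200

−√(5/11) ≈ -0.674200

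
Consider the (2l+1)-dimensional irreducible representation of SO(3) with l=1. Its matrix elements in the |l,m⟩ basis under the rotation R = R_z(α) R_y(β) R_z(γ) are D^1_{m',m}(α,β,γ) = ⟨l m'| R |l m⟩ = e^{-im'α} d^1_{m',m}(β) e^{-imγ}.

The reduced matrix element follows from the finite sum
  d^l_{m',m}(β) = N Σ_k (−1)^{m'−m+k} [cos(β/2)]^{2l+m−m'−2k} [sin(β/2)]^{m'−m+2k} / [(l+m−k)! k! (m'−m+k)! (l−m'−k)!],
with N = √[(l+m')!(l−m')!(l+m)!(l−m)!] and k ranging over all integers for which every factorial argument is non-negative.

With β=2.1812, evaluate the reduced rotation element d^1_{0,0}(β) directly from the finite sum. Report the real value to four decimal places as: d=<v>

d=-0.5732

d^1_{0,0}(β=2.1812) via the finite sum:
Half-angle: c=0.461953, s=0.886904. N=√(1·1·1·1)=1.000000
The bounds max(0,m−m')=0 and min(l+m,l−m')=1 give 2 terms
  k=0: (−1)^0·1.0000/(1)·0.4620^2·0.8869^0 = +0.213401
  k=1: (−1)^1·1.0000/(1)·0.4620^0·0.8869^2 = -0.786599
d^1_{0,0}(2.1812) = +0.213401 -0.786599 = -0.573198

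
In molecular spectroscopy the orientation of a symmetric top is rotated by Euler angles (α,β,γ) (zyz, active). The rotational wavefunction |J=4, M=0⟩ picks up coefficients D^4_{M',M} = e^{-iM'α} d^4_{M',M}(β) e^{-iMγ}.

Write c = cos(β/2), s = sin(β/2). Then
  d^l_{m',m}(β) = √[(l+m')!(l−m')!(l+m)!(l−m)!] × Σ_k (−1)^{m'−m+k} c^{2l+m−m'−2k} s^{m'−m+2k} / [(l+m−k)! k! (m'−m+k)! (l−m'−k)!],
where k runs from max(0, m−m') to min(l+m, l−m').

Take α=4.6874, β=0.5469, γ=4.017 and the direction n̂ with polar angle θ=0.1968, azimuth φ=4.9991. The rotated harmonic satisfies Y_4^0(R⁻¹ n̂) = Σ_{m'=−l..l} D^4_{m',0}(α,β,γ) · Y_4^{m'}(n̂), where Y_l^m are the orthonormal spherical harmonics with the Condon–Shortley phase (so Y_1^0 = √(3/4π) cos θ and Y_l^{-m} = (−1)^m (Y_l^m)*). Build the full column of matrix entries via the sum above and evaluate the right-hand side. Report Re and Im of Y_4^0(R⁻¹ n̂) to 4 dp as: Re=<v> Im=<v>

Re=0.3692 Im=0.0000

Need the full column D^4_{m',0} for m'=−4..4 at α=4.6874, β=0.5469, γ=4.0170.
cos(β/2)=0.962845, sin(β/2)=0.270055
d^4_{-4,0}: single k=4 term ⇒ +0.038246;  D = +0.038055-0.003817i
d^4_{-3,0}: k∈[3..4] ⇒ +0.192842 -0.015170 = +0.177672;  D = +0.013307+0.177173i
d^4_{-2,0}: k∈[2..4] ⇒ +0.551269 -0.115644 +0.003412 = +0.439036;  D = -0.438488+0.021933i
d^4_{-1,0}: k∈[1..4] ⇒ +0.926534 -0.437325 +0.034403 -0.000451 = +0.523161;  D = -0.013072-0.522998i
d^4_{0,0}: k∈[0..4] ⇒ +0.738671 -0.929741 +0.164564 -0.005754 +0.000028 = -0.032232;  D = -0.032232+0.000000i
d^4_{1,0}: k∈[0..3] ⇒ -0.926534 +0.437325 -0.034403 +0.000451 = -0.523161;  D = +0.013072-0.522998i
d^4_{2,0}: k∈[0..2] ⇒ +0.551269 -0.115644 +0.003412 = +0.439036;  D = -0.438488-0.021933i
d^4_{3,0}: k∈[0..1] ⇒ -0.192842 +0.015170 = -0.177672;  D = -0.013307+0.177173i
d^4_{4,0}: single k=0 term ⇒ +0.038246;  D = +0.038055+0.003817i
Y_4^{m'}(θ=0.1968,φ=4.9991) and Σ D·Y over m':
  (+0.0381-0.0038i)·(+0.0003-0.0006i)  (+0.0133+0.1772i)·(-0.0070-0.0060i)  (-0.4385+0.0219i)·(-0.0616+0.0398i)  (-0.0131-0.5230i)·(+0.0958+0.3248i)  (-0.0322+0.0000i)·(+0.6899+0.0000i)  (+0.0131-0.5230i)·(-0.0958+0.3248i)  (-0.4385-0.0219i)·(-0.0616-0.0398i)  (-0.0133+0.1772i)·(+0.0070-0.0060i)  (+0.0381+0.0038i)·(+0.0003+0.0006i)
Y_4^0(R⁻¹ n̂) = +0.369189-0.000000i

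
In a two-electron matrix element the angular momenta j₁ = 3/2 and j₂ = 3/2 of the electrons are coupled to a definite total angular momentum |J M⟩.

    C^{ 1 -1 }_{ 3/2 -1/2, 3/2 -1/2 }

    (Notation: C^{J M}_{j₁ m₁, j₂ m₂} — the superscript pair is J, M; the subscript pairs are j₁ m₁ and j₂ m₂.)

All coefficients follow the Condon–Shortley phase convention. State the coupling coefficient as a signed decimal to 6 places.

j₁+j₂−J=2  J+j₁−j₂=1  J−j₁+j₂=1  j₁+j₂+J+1=5
(j₁±m₁, j₂±m₂, J±M) = (1,2,1,2,0,2)
P² = 2/5
sum k=1..1:
  [1] −1/1 = -1
S = -1
C² = P²·S² = 2/5 ; C = -0.632456

−√(2/5) = -0.632456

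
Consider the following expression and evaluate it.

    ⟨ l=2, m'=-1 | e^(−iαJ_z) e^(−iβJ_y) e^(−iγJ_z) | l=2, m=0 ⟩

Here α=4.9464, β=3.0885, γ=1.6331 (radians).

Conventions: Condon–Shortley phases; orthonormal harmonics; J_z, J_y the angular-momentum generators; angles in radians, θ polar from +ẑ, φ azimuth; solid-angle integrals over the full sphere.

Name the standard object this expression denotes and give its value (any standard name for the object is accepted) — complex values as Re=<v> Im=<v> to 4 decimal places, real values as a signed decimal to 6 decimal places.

Wigner D-matrix element, Re=-0.0150 Im=0.0631

This is a Wigner D-matrix element — the rotation-matrix element ⟨l m'| R(α,β,γ) |l m⟩ in the angular-momentum basis.
First d^2_{-1,0}(β=3.0885), then the phase factors e^{-i(-1)α} and e^{-i(0)γ}:
c=cos(3.088500/2)=0.026543, s=sin(3.088500/2)=0.999648; N=√[1·6·2·2]=4.898979
The bounds max(0,m−m')=1 and min(l+m,l−m')=2 give 2 terms
  k=1: (−1)^0·4.8990/(2)·0.0265^3·0.9996^1 = +0.000046
  k=2: (−1)^1·4.8990/(2)·0.0265^1·0.9996^3 = -0.064949
d^2_{-1,0}(3.0885) = +0.000046 -0.064949 = -0.064903
Attach z-rotation phases: D = e^{-i(-1)(4.9464)}·(-0.064903)·e^{-i(0)(1.6331)} = -0.015050+0.063134i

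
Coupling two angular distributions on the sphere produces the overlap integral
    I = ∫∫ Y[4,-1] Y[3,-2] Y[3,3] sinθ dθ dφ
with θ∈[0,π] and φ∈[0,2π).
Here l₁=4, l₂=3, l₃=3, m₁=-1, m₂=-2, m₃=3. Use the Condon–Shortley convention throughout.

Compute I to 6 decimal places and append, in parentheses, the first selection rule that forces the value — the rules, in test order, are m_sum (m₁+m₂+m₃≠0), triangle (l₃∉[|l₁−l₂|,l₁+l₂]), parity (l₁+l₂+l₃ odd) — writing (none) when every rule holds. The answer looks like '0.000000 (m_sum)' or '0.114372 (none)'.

0.140463 (none)

Rules hold: Σm=0, L=10 even, 1≤3≤7.
N = 9·7·7 = 441
Δ = 4!·4!·2!/11! = 1/34650
Racah Σ t=1..3: t=1:−1/72 t=2:+1/16 t=3:−1/72 = 5/144
⇒ 3j(4 3 3; 0 0 0)² = 2/77, sgn -1
Racah Σ t=1..1: t=1:−1/288 = -1/288
⇒ 3j(4 3 3; -1 -2 3)² = 5/231, sgn -1
4πI² = N·(3j₀)²·(3jₘ)² = 30/121
I = +1·√(0.247934/4π) = 0.14046335
No selection rule forces the value: the integral is nonzero (none).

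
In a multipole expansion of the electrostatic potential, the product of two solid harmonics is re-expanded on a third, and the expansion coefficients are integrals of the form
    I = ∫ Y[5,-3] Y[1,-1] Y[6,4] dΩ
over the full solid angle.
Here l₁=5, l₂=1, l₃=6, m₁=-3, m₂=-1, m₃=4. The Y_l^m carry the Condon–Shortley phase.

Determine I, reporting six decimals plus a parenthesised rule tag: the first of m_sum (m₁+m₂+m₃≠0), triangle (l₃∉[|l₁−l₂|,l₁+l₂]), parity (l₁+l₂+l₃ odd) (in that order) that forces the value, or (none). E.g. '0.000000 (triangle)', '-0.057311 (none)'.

Rules hold: Σm=0, L=12 even, 4≤6≤6.
N = 11·3·13 = 429
Δ = 0!·10!·2!/13! = 1/858
Racah Σ t=0..0: t=0:+1/14400 = 1/14400
⇒ 3j(5 1 6; 0 0 0)² = 6/143, sgn +1
Racah Σ t=0..0: t=0:+1/161280 = 1/161280
⇒ 3j(5 1 6; -3 -1 4)² = 15/286, sgn +1
4πI² = N·(3j₀)²·(3jₘ)² = 135/143
I = +1·√(0.944056/4π) = 0.27409047
No selection rule forces the value: the integral is nonzero (none).

0.274090 (none)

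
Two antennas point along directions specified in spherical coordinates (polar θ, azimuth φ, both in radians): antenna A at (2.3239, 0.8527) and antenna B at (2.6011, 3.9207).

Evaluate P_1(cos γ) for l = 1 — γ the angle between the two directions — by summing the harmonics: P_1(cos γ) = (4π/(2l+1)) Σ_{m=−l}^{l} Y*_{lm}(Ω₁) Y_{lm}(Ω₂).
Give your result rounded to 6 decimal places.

0.212029

Addition theorem: P_1(cos γ) = (4π/3) Σ_m Y*_{lm}(Ω₁) Y_{lm}(Ω₂), m = −1…1:
  term(m=-1) = (-0.044690, -0.003295)   from Y*(Ω₁)=(0.165845, 0.189818), Y(Ω₂)=(-0.126496, 0.124914)
  term(m=+0) = (0.139997, 0.000000)   from Y*(Ω₁)=(-0.334158, -0.000000), Y(Ω₂)=(-0.418955, 0.000000)
  term(m=+1) = (-0.044690, 0.003295)   from Y*(Ω₁)=(-0.165845, 0.189818), Y(Ω₂)=(0.126496, 0.124914)
Accumulated sum (0.050618, 0.000000); after 4π/(2l+1) scaling, (0.212029, 0.000000) ⇒ P_1 = 0.212029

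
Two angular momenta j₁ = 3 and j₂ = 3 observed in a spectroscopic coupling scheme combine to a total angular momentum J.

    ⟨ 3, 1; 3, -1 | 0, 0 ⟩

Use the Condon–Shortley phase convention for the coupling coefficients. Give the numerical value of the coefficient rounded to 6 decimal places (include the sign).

+0.377964

√[1·6!0!0!/7! · 4!2!2!4!0!0!] = √(2304/7)
  +(−1)^2/∏(2,4,0,0,0,0)! = 1/48  (running 1/48)
⟨..|..⟩ = √(2304/7)·(1/48) = +0.377964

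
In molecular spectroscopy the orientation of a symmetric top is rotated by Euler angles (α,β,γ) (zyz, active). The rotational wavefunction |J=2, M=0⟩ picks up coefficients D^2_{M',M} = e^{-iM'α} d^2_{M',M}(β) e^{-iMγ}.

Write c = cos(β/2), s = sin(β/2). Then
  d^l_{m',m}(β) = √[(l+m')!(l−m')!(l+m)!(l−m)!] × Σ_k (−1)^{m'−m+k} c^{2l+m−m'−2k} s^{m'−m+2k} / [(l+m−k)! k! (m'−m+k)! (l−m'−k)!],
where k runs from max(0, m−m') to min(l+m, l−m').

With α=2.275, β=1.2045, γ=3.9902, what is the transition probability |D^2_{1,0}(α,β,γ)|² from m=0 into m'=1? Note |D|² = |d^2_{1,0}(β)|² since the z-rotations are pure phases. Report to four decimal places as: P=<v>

First d^2_{1,0}(β=1.2045), then the phase factors e^{-i(1)α} and e^{-i(0)γ}:
c=cos(1.204500/2)=0.824063, s=sin(1.204500/2)=0.566498; N=√[6·1·2·2]=4.898979
k∈{0,1} keeps every argument non-negative
  k=0: (−1)^1·4.8990/(2)·0.8241^3·0.5665^1 = -0.776525
  k=1: (−1)^2·4.8990/(2)·0.8241^1·0.5665^3 = +0.366971
d^2_{1,0}(1.2045) = -0.776525 +0.366971 = -0.409554
|D^2_{1,0}|² = |d^2_{1,0}(β)|² = (-0.409554)² = 0.167735 (the z-rotation phases have unit modulus)

P=0.1677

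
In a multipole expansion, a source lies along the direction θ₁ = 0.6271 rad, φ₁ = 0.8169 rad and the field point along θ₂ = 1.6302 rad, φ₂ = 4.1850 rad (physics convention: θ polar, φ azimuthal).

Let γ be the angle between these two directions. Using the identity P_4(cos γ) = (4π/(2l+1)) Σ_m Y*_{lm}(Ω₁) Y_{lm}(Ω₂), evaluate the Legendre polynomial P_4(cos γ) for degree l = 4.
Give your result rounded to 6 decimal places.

Summing Y*_{l m}(θ₁,φ₁)·Y_{l m}(θ₂,φ₂) over m ∈ [−4, 4]; prefactor 4π/(2·4+1) = 1.396263:
  m=-4: Y*=-0.05205 - 0.00659j  Y=-0.22545 + 0.37717j  product 0.01422 - 0.01815j
  m=-3: Y*=-0.15782 + 0.13049j  Y=-0.07391 - 0.00084j  product 0.01177 - 0.00951j
  m=-2: Y*=-0.02603 + 0.41266j  Y=0.16042 + 0.28279j  product -0.12087 + 0.05884j
  m=-1: Y*=0.24459 + 0.26051j  Y=-0.04198 + 0.07208j  product -0.02905 + 0.00669j
  m=+0: Y*=-0.17175 + 0.00000j  Y=0.30622 + 0.00000j  product -0.05259 + 0.00000j
  m=+1: Y*=-0.24459 + 0.26051j  Y=0.04198 + 0.07208j  product -0.02905 - 0.00669j
  m=+2: Y*=-0.02603 - 0.41266j  Y=0.16042 - 0.28279j  product -0.12087 - 0.05884j
  m=+3: Y*=0.15782 + 0.13049j  Y=0.07391 - 0.00084j  product 0.01177 + 0.00951j
  m=+4: Y*=-0.05205 + 0.00659j  Y=-0.22545 - 0.37717j  product 0.01422 + 0.01815j
Σ over m = -0.30044 + 0.00000j; ×(4π/9) → -0.41949 + 0.00000j. Real part: -0.419488

-0.419488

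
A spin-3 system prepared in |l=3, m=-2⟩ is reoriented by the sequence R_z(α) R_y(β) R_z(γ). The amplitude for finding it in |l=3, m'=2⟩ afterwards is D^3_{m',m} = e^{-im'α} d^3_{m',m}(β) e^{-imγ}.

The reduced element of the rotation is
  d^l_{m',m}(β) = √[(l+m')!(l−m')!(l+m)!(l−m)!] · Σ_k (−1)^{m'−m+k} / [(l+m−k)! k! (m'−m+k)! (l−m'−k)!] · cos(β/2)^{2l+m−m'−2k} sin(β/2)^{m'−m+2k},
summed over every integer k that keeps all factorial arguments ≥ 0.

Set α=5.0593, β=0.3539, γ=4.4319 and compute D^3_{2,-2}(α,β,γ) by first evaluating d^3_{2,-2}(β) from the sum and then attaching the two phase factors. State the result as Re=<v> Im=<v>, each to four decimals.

D^3_{2,-2}(5.0593,0.3539,4.4319) = e^{-i·2·5.0593}·d^3_{2,-2}(0.3539)·e^{-i·-2·4.4319}. Compute d first:
Half-angle: c=0.984385, s=0.176028. N=√(120·1·1·120)=120.000000
The bounds max(0,m−m')=0 and min(l+m,l−m')=1 give 2 terms
  k=0: (−1)^4·120.0000/(24)·0.9844^2·0.1760^4 = +0.004652
  k=1: (−1)^5·120.0000/(120)·0.9844^0·0.1760^6 = -0.000030
d^3_{2,-2}(0.3539) = +0.004652 -0.000030 = +0.004622
D = (-0.768808+0.639480i)·(+0.004622)·(-0.846735+0.532015i) = +0.001436-0.004393i

Re=0.0014 Im=-0.0044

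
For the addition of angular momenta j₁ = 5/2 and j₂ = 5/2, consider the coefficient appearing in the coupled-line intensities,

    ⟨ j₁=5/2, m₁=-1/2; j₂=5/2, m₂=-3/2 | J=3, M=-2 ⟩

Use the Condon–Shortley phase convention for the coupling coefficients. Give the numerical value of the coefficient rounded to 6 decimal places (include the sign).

j₁+j₂−J=2  J+j₁−j₂=3  J−j₁+j₂=3  j₁+j₂+J+1=9
(j₁±m₁, j₂±m₂, J±M) = (2,3,1,4,1,5)
P² = 48
sum k=0..1:
  [0] +1/24 = 1/24
  [1] −1/12 = -1/12
S = -1/24
C² = P²·S² = 1/12 ; C = -0.288675

−√(1/12) ≈ -0.288675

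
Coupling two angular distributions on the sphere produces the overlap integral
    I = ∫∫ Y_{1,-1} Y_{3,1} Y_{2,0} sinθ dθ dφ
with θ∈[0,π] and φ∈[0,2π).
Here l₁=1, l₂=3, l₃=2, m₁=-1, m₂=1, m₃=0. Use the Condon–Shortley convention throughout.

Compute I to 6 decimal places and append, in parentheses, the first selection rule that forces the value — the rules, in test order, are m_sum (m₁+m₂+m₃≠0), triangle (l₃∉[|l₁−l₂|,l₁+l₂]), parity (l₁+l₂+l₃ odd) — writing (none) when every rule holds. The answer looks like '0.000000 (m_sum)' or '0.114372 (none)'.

-0.202301 (none)

m-sum 0 ✓  L=6 even ✓  2≤2≤4 ✓
Π(2lᵢ+1) = 3×7×5 = 105
triangle coeff Δ(1,3,2) = 1/105
Σ_t [1,1]: t=1:−1/4 = -1/4
(3j)²=3/35 [(1 3 2; 0 0 0)], sign=-1
Σ_t [2,2]: t=2:+1/8 = 1/8
(3j)²=2/35 [(1 3 2; -1 1 0)], sign=+1
⇒ 4πI² = 18/35
I = (-1)√(18/35/(4π)) = -0.20230066
No selection rule forces the value: the integral is nonzero (none).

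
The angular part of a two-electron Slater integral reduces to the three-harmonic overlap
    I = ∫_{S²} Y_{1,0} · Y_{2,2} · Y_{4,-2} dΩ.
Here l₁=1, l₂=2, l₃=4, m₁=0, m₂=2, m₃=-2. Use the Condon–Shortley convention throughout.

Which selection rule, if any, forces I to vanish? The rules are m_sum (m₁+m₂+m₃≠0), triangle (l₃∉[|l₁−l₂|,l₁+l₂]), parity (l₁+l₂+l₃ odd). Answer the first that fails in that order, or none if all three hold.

triangle

m₁+m₂+m₃ = 0 + 2 − 2 = 0  ✓
triangle: need |l₁−l₂| ≤ l₃ ≤ l₁+l₂ = [1,3]; l₃=4 is outside  ✗
parity: l₁+l₂+l₃ = 7 is odd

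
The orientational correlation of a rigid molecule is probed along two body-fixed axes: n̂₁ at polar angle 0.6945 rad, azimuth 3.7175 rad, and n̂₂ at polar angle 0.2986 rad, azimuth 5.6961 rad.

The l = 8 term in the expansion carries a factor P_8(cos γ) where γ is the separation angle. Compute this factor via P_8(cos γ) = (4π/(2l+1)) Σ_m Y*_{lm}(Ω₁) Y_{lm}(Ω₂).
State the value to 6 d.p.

Addition theorem: P_8(cos γ) = (4π/17) Σ_m Y*_{lm}(Ω₁) Y_{lm}(Ω₂), m = −8…8:
  m=-8: (-0.001522-0.014428i) × (-0.000000-0.000029i) = -0.000000+0.000000i  (running Σ = -0.000000+0.000000i)
  m=-7: (+0.043866+0.054131i) × (-0.000213-0.000310i) = +0.000007-0.000025i  (running Σ = +0.000007-0.000025i)
  m=-6: (-0.193287-0.062737i) × (-0.002877-0.001152i) = +0.000484+0.000403i  (running Σ = +0.000491+0.000378i)
  m=-5: (+0.379456-0.101779i) × (-0.017938+0.003751i) = -0.006425+0.003249i  (running Σ = -0.005934+0.003627i)
  m=-4: (-0.315395+0.350427i) × (-0.055966+0.056852i) = -0.002271-0.037543i  (running Σ = -0.008205-0.033916i)
  m=-3: (+0.034202-0.216157i) × (-0.047446+0.246091i) = +0.051572+0.018672i  (running Σ = +0.043367-0.015243i)
  m=-2: (-0.103933-0.233372i) × (+0.202922+0.484508i) = +0.091981-0.097713i  (running Σ = +0.135347-0.112956i)
  m=-1: (+0.301208+0.195585i) × (+0.476671+0.317150i) = +0.081548+0.188758i  (running Σ = +0.216895+0.075802i)
  m=0: (+0.150268-0.000000i) × (-0.079515+0.000000i) = -0.011948+0.000000i  (running Σ = +0.204947+0.075802i)
  m=1: (-0.301208+0.195585i) × (-0.476671+0.317150i) = +0.081548-0.188758i  (running Σ = +0.286494-0.112956i)
  m=2: (-0.103933+0.233372i) × (+0.202922-0.484508i) = +0.091981+0.097713i  (running Σ = +0.378475-0.015243i)
  m=3: (-0.034202-0.216157i) × (+0.047446+0.246091i) = +0.051572-0.018672i  (running Σ = +0.430046-0.033916i)
  m=4: (-0.315395-0.350427i) × (-0.055966-0.056852i) = -0.002271+0.037543i  (running Σ = +0.427775+0.003627i)
  m=5: (-0.379456-0.101779i) × (+0.017938+0.003751i) = -0.006425-0.003249i  (running Σ = +0.421351+0.000378i)
  m=6: (-0.193287+0.062737i) × (-0.002877+0.001152i) = +0.000484-0.000403i  (running Σ = +0.421835-0.000025i)
  m=7: (-0.043866+0.054131i) × (+0.000213-0.000310i) = +0.000007+0.000025i  (running Σ = +0.421842+0.000000i)
  m=8: (-0.001522+0.014428i) × (-0.000000+0.000029i) = -0.000000-0.000000i  (running Σ = +0.421842+0.000000i)
Total Σ_m = +0.421842+0.000000i. Multiply by 0.739198: +0.311825+0.000000i. P_8(cos γ) = 0.311825

0.311825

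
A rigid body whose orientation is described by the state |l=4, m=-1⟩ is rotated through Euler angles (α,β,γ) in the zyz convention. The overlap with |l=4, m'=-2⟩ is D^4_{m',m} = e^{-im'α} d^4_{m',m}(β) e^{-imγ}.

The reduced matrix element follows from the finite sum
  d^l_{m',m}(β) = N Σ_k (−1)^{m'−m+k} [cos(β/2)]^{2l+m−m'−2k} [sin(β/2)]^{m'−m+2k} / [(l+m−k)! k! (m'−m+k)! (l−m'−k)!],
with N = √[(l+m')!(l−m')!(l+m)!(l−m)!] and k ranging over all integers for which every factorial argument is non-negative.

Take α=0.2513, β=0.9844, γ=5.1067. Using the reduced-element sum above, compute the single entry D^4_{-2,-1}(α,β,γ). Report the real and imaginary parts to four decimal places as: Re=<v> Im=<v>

D^4_{-2,-1}(0.2513,0.9844,5.1067) = e^{-i·-2·0.2513}·d^4_{-2,-1}(0.9844)·e^{-i·-1·5.1067}. Compute d first:
With c≡cos(β/2)=0.881295 and s≡sin(β/2)=0.472566, N=[2·720·6·120]^{1/2}=1018.233765
k: max(0,(-1)−(-2))=1 … min(4+(-1),4−(-2))=3
  k=1: (−1)^0·1018.2338/(240)·0.8813^7·0.4726^1 = +0.827845
  k=2: (−1)^1·1018.2338/(48)·0.8813^5·0.4726^3 = -1.190147
  k=3: (−1)^2·1018.2338/(72)·0.8813^3·0.4726^5 = +0.228135
d^4_{-2,-1}(0.9844) = +0.827845 -1.190147 +0.228135 = -0.134168
Phases: e^{-i·(-2)·0.2513}=+0.876333+0.481706i, e^{-i·(-1)·5.1067}=+0.384172-0.923261i ⇒ D=-0.104839+0.083724i

Re=-0.1048 Im=0.0837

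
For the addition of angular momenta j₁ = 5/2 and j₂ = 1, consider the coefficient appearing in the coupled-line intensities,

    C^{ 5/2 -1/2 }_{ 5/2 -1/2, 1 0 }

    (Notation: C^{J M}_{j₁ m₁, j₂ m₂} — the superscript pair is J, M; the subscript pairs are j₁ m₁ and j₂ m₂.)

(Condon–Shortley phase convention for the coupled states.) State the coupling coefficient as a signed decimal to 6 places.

√[6·1!4!1!/7! · 2!3!1!1!2!3!] = √(144/35)
  +(−1)^0/∏(0,1,3,1,1,0)! = 1/6  (running 1/6)
  +(−1)^1/∏(1,0,2,0,2,1)! = -1/4  (running -1/12)
⟨..|..⟩ = √(144/35)·(-1/12) = -0.169031

−√(1/35) ≈ -0.169031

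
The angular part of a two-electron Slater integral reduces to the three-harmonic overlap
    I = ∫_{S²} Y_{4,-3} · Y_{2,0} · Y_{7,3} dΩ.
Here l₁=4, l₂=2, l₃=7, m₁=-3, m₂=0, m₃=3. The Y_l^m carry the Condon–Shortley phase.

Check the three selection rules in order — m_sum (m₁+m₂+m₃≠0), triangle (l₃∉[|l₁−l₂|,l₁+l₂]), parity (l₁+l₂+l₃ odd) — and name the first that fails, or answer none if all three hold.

triangle

m₁+m₂+m₃ = -3 + 0 + 3 = 0  ✓
triangle: need |l₁−l₂| ≤ l₃ ≤ l₁+l₂ = [2,6]; l₃=7 is outside  ✗
parity: l₁+l₂+l₃ = 13 is odd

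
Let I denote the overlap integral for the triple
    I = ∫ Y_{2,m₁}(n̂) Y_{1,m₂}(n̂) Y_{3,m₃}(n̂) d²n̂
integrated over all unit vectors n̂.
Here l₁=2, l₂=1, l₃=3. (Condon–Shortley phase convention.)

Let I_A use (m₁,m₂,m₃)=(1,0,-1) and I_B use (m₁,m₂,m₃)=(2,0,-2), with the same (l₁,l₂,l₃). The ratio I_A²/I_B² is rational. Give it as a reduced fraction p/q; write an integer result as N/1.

Same 2,1,3: normalisation and zero-m 3j drop out of the ratio.
A: Δ: 0! 4! 2! / 7! → 1/105; sum: t=0:+1/6 = 1/6; 3j²(2 1 3; 1 0 -1) = Δ·Π!·Σ² = 8/105  (sign +1)
B: Δ: 0! 4! 2! / 7! → 1/105; sum: t=0:+1/24 = 1/24; 3j²(2 1 3; 2 0 -2) = Δ·Π!·Σ² = 1/21  (sign -1)
I_A²/I_B² = (8/105)/(1/21) = 8/5

8/5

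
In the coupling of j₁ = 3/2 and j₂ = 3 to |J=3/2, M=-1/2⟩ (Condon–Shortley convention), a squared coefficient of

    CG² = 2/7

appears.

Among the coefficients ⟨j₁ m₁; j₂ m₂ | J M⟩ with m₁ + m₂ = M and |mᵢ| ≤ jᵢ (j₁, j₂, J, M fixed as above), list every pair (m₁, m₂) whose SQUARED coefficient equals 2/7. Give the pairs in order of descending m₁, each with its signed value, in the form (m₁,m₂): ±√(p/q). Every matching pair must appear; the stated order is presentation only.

Admissible pairs with m₁+m₂ = M = -1/2: (-3/2,1), (-1/2,0), (1/2,-1), (3/2,-2)
  (m₁,m₂)=(3/2,-2): CG² = 2/7, CG = +√(2/7)   ← matches the target
  (m₁,m₂)=(1/2,-1): CG² = 12/35, CG = −√(12/35)
  (m₁,m₂)=(-1/2,0): CG² = 9/35, CG = +√(9/35)
  (m₁,m₂)=(-3/2,1): CG² = 4/35, CG = −√(4/35)
Pairs with CG² = 2/7: (3/2,-2): +√(2/7)

(3/2,-2): +√(2/7)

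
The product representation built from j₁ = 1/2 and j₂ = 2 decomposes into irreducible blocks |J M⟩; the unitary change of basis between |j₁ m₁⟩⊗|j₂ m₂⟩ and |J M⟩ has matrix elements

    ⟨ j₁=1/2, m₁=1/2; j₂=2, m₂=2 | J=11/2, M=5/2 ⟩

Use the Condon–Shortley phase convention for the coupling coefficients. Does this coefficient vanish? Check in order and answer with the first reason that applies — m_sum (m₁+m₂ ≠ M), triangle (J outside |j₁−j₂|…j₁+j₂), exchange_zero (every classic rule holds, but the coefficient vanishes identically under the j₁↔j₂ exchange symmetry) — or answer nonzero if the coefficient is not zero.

triangle

m-sum: m₁+m₂ = 1/2+2 = 5/2, M = 5/2  ✓
triangle: need |j₁−j₂| ≤ J ≤ j₁+j₂, i.e. J ∈ [3/2, 5/2]; J = 11/2 is outside ✗ ⇒ coefficient is 0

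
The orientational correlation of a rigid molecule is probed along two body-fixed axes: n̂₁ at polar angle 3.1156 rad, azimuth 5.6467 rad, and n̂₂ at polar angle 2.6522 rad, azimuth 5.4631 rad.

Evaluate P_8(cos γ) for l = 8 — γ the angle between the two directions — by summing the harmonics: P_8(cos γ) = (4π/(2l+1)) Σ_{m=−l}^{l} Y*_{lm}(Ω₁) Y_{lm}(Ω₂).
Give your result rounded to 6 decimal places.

Term-by-term m-sum for l=8 (normalisation 4π/17 = 0.739198):
  term(m=-8) = (0.000000, 0.000000)   from Y*(Ω₁)=(0.000000, 0.000000), Y(Ω₂)=(0.001182, 0.000337)
  term(m=-7) = (0.000000, 0.000000)   from Y*(Ω₁)=(0.000000, -0.000000), Y(Ω₂)=(-0.007906, 0.004767)
  term(m=-6) = (0.000000, 0.000000)   from Y*(Ω₁)=(-0.000000, 0.000000), Y(Ω₂)=(0.008968, -0.042468)
  term(m=-5) = (0.000000, 0.000000)   from Y*(Ω₁)=(0.000000, -0.000000), Y(Ω₂)=(0.082206, 0.117128)
  term(m=-4) = (0.000002, 0.000001)   from Y*(Ω₁)=(-0.000005, -0.000003), Y(Ω₂)=(-0.330367, -0.046134)
  term(m=-3) = (0.000107, 0.000066)   from Y*(Ω₁)=(0.000081, 0.000231), Y(Ω₂)=(0.398948, -0.323497)
  term(m=-2) = (0.002555, 0.000983)   from Y*(Ω₁)=(0.002038, -0.006640), Y(Ω₂)=(-0.027324, 0.393227)
  term(m=-1) = (-0.018164, -0.003373)   from Y*(Ω₁)=(-0.102529, 0.075779), Y(Ω₂)=(0.098848, 0.105955)
  term(m=+0) = (-0.520256, 0.000000)   from Y*(Ω₁)=(1.149004, -0.000000), Y(Ω₂)=(-0.452789, 0.000000)
  term(m=+1) = (-0.018164, 0.003373)   from Y*(Ω₁)=(0.102529, 0.075779), Y(Ω₂)=(-0.098848, 0.105955)
  term(m=+2) = (0.002555, -0.000983)   from Y*(Ω₁)=(0.002038, 0.006640), Y(Ω₂)=(-0.027324, -0.393227)
  term(m=+3) = (0.000107, -0.000066)   from Y*(Ω₁)=(-0.000081, 0.000231), Y(Ω₂)=(-0.398948, -0.323497)
  term(m=+4) = (0.000002, -0.000001)   from Y*(Ω₁)=(-0.000005, 0.000003), Y(Ω₂)=(-0.330367, 0.046134)
  term(m=+5) = (0.000000, -0.000000)   from Y*(Ω₁)=(-0.000000, -0.000000), Y(Ω₂)=(-0.082206, 0.117128)
  term(m=+6) = (0.000000, -0.000000)   from Y*(Ω₁)=(-0.000000, -0.000000), Y(Ω₂)=(0.008968, 0.042468)
  term(m=+7) = (0.000000, -0.000000)   from Y*(Ω₁)=(-0.000000, -0.000000), Y(Ω₂)=(0.007906, 0.004767)
  term(m=+8) = (0.000000, -0.000000)   from Y*(Ω₁)=(0.000000, -0.000000), Y(Ω₂)=(0.001182, -0.000337)
Accumulated sum (-0.551256, -0.000000); after 4π/(2l+1) scaling, (-0.407488, -0.000000) ⇒ P_8 = -0.407488

-0.407488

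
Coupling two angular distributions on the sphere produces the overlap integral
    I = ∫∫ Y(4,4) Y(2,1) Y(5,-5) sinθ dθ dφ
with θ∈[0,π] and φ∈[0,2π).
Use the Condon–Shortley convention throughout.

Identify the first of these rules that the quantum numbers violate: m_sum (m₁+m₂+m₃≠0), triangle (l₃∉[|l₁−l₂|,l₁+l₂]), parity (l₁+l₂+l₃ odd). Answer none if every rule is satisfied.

azimuthal sum: 4 + 1 − 5 = 0  ✓
2 ≤ 5 ≤ 6 (triangle on l)  ✓
L = 4 + 2 + 5 = 11 (odd)  ✗

parity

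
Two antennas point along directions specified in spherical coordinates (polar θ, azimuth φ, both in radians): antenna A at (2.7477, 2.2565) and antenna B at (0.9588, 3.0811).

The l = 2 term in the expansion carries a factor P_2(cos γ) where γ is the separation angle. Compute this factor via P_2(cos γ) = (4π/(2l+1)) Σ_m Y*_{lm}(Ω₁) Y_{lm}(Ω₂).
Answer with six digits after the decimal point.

-0.349018

Term-by-term m-sum for l=2 (normalisation 4π/5 = 2.513274):
  [-2]  conj(Y_{2,-2})(Ω₁) = -0.011269-0.055768i ; Y_{2,-2}(Ω₂) = +0.256891+0.031233i ; Δ = -0.001153-0.014678i
  [-1]  conj(Y_{2,-1})(Ω₁) = +0.173368-0.211905i ; Y_{2,-1}(Ω₂) = -0.362612-0.021962i ; Δ = -0.067519+0.073032i
  [+0]  conj(Y_{2,0})(Ω₁) = +0.491420-0.000000i ; Y_{2,0}(Ω₂) = -0.003104+0.000000i ; Δ = -0.001525+0.000000i
  [+1]  conj(Y_{2,1})(Ω₁) = -0.173368-0.211905i ; Y_{2,1}(Ω₂) = +0.362612-0.021962i ; Δ = -0.067519-0.073032i
  [+2]  conj(Y_{2,2})(Ω₁) = -0.011269+0.055768i ; Y_{2,2}(Ω₂) = +0.256891-0.031233i ; Δ = -0.001153+0.014678i
Total Σ_m = -0.138870-0.000000i. Multiply by 2.513274: -0.349018-0.000000i. P_2(cos γ) = -0.349018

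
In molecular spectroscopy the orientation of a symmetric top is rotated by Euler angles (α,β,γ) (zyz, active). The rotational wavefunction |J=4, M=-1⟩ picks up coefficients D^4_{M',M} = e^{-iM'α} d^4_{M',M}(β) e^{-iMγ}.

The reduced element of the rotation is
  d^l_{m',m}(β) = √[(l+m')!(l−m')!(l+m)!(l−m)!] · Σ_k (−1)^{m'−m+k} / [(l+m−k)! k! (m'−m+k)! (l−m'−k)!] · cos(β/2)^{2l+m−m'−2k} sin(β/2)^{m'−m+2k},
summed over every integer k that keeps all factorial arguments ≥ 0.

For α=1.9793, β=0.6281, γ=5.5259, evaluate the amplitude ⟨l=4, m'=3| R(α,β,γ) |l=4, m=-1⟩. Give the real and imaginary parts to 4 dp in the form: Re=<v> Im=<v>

Split into d^4_{3,-1}(β=0.6281) × two z-phases.
With c≡cos(β/2)=0.951090 and s≡sin(β/2)=0.308913, N=[5040·1·6·120]^{1/2}=1904.940944
k∈{0,1} keeps every argument non-negative
  k=0: (−1)^4·1904.9409/(144)·0.9511^4·0.3089^4 = +0.098571
  k=1: (−1)^5·1904.9409/(240)·0.9511^2·0.3089^6 = -0.006239
d^4_{3,-1}(0.6281) = +0.098571 -0.006239 = +0.092332
D = (+0.940979+0.338465i)·(+0.092332)·(+0.726704-0.686951i) = +0.084606-0.036974i

Re=0.0846 Im=-0.0370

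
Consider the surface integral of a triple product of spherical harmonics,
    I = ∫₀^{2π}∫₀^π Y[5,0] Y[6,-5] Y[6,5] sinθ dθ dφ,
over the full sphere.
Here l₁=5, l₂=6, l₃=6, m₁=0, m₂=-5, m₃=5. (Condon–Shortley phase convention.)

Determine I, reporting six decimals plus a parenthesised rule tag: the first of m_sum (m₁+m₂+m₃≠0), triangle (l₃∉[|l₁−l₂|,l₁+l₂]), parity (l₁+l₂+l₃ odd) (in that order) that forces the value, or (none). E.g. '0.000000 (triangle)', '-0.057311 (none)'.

Σlᵢ=17 odd — θ-integrand is odd under cosθ→−cosθ; I=0

0.000000 (parity)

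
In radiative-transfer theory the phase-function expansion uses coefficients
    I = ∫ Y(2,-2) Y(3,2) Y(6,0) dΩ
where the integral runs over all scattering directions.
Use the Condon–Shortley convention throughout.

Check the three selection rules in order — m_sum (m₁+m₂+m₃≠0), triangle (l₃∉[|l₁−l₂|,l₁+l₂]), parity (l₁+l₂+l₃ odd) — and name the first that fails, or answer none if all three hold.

triangle

azimuthal sum: -2 + 2 + 0 = 0  ✓
l₃ must lie in [1,5]; have l₃=6  ✗
L = 2 + 3 + 6 = 11 (odd)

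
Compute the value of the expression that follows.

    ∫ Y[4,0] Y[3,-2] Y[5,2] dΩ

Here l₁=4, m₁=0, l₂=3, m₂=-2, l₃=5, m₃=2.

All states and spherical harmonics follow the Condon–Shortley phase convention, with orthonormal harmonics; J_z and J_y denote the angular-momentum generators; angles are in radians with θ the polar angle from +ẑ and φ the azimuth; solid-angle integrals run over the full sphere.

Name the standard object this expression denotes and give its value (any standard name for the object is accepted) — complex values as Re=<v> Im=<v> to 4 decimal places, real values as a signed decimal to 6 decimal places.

Gaunt coefficient, -0.065427

This is a Gaunt coefficient — the integral of a triple product of spherical harmonics over the sphere.
m-sum 0 ✓  L=12 even ✓  1≤5≤7 ✓
Π(2lᵢ+1) = 9×7×11 = 693
triangle coeff Δ(4,3,5) = 1/180180
Σ_t [0,2]: t=0:+1/576 t=1:−1/144 t=2:+1/576 = -1/288
(3j)²=20/1001 [(4 3 5; 0 0 0)], sign=+1
Σ_t [0,1]: t=0:+1/576 t=1:−1/864 = 1/1728
(3j)²=5/1287 [(4 3 5; 0 -2 2)], sign=-1
⇒ 4πI² = 100/1859
I = (-1)√(100/1859/(4π)) = -0.06542675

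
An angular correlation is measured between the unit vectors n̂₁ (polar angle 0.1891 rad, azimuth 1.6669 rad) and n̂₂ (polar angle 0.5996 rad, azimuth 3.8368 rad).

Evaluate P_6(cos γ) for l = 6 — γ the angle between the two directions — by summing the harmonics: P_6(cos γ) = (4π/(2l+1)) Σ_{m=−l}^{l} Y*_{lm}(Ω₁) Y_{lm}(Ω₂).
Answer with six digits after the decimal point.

Addition theorem: P_6(cos γ) = (4π/13) Σ_m Y*_{lm}(Ω₁) Y_{lm}(Ω₂), m = −6…6:
  [-6]  conj(Y_{6,-6})(Ω₁) = (-0.000018, -0.000012) ; Y_{6,-6}(Ω₂) = (-0.008036, 0.013372) ; Δ = (0.000000, -0.000000)
  [-5]  conj(Y_{6,-5})(Ω₁) = (-0.000178, 0.000342) ; Y_{6,-5}(Ω₂) = (0.074680, -0.025951) ; Δ = (-0.000004, 0.000030)
  [-4]  conj(Y_{6,-4})(Ω₁) = (0.003969, 0.001606) ; Y_{6,-4}(Ω₂) = (-0.219938, -0.082977) ; Δ = (-0.000740, -0.000682)
  [-3]  conj(Y_{6,-3})(Ω₁) = (0.009196, -0.031009) ; Y_{6,-3}(Ω₂) = (0.213984, 0.378257) ; Δ = (0.013697, -0.003157)
  [-2]  conj(Y_{6,-2})(Ω₁) = (-0.162048, -0.031536) ; Y_{6,-2}(Ω₂) = (0.075564, -0.414360) ; Δ = (-0.025312, 0.064763)
  [-1]  conj(Y_{6,-1})(Ω₁) = (-0.049404, 0.512490) ; Y_{6,-1}(Ω₂) = (0.017337, -0.014462) ; Δ = (0.006555, 0.009600)
  [+0]  conj(Y_{6,0})(Ω₁) = (0.669100, -0.000000) ; Y_{6,0}(Ω₂) = (-0.421236, 0.000000) ; Δ = (-0.281849, 0.000000)
  [+1]  conj(Y_{6,1})(Ω₁) = (0.049404, 0.512490) ; Y_{6,1}(Ω₂) = (-0.017337, -0.014462) ; Δ = (0.006555, -0.009600)
  [+2]  conj(Y_{6,2})(Ω₁) = (-0.162048, 0.031536) ; Y_{6,2}(Ω₂) = (0.075564, 0.414360) ; Δ = (-0.025312, -0.064763)
  [+3]  conj(Y_{6,3})(Ω₁) = (-0.009196, -0.031009) ; Y_{6,3}(Ω₂) = (-0.213984, 0.378257) ; Δ = (0.013697, 0.003157)
  [+4]  conj(Y_{6,4})(Ω₁) = (0.003969, -0.001606) ; Y_{6,4}(Ω₂) = (-0.219938, 0.082977) ; Δ = (-0.000740, 0.000682)
  [+5]  conj(Y_{6,5})(Ω₁) = (0.000178, 0.000342) ; Y_{6,5}(Ω₂) = (-0.074680, -0.025951) ; Δ = (-0.000004, -0.000030)
  [+6]  conj(Y_{6,6})(Ω₁) = (-0.000018, 0.000012) ; Y_{6,6}(Ω₂) = (-0.008036, -0.013372) ; Δ = (0.000000, 0.000000)
Σ over m = (-0.293458, 0.000000); ×(4π/13) → (-0.283669, 0.000000). Real part: -0.283669

-0.283669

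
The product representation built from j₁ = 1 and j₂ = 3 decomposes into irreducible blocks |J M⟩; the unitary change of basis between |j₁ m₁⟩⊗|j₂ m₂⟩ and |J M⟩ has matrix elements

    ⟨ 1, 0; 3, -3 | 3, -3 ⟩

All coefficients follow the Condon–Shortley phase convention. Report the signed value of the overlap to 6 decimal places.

j₁+j₂−J=1  J+j₁−j₂=1  J−j₁+j₂=5  j₁+j₂+J+1=8
(j₁±m₁, j₂±m₂, J±M) = (1,1,0,6,0,6)
P² = 10800
sum k=0..0:
  [0] +1/120 = 1/120
S = 1/120
C² = P²·S² = 3/4 ; C = +0.866025

+√(3/4) = +0.866025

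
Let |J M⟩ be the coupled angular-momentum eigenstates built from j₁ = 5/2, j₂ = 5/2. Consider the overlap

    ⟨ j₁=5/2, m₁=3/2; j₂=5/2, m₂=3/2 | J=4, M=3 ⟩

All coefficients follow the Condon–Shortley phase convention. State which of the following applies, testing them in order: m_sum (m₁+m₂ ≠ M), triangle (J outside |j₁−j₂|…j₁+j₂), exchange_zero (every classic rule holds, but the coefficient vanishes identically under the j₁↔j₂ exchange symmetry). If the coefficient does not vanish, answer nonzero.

exchange_zero

m-sum: m₁+m₂ = 3/2+3/2 = 3, M = 3  ✓
triangle: |j₁−j₂| = 0 ≤ J = 4 ≤ j₁+j₂ = 5  ✓
exchange: j₁=j₂ and m₁=m₂, and (−1)^(j₁+j₂−J) = (−1)^1 = −1 forces ⟨j₁m₁;j₂m₂|JM⟩ = −⟨j₂m₂;j₁m₁|JM⟩ = −⟨j₁m₁;j₂m₂|JM⟩ ⇒ the coefficient vanishes identically
Racah sum check: Σ_k collapses to 0 ⇒ CG = 0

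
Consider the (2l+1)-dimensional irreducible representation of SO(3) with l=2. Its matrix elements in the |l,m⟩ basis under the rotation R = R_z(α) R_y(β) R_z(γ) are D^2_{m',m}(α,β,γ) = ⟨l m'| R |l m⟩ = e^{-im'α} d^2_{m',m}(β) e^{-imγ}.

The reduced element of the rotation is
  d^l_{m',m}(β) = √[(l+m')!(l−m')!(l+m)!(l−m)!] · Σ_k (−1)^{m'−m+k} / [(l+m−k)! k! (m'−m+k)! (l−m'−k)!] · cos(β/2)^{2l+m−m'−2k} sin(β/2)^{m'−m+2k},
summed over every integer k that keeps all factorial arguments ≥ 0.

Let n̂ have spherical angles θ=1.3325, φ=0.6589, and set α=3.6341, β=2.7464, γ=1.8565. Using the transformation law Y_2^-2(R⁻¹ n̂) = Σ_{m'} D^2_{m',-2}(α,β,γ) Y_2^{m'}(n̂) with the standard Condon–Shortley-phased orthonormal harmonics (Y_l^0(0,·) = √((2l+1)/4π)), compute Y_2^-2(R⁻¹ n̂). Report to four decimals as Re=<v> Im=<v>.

Need the full column D^2_{m',-2} for m'=−2..2 at α=3.6341, β=2.7464, γ=1.8565.
cos(β/2)=0.196313, sin(β/2)=0.980541
d^2_{-2,-2}: single k=0 term ⇒ +0.001485;  D = -0.000021-0.001485i
d^2_{-1,-2}: single k=0 term ⇒ -0.014837;  D = -0.007203-0.012971i
d^2_{0,-2}: single k=0 term ⇒ +0.090762;  D = -0.076344-0.049086i
d^2_{1,-2}: single k=0 term ⇒ -0.370149;  D = -0.368998-0.029174i
d^2_{2,-2}: single k=0 term ⇒ +0.924408;  D = -0.846459+0.371533i
Y_2^{m'}(θ=1.3325,φ=0.6589) and Σ D·Y over m':
  (-0.0000-0.0015i)·(+0.0913-0.3531i)  (-0.0072-0.0130i)·(+0.1401-0.1085i)  (-0.0763-0.0491i)·(-0.2627+0.0000i)  (-0.3690-0.0292i)·(-0.1401-0.1085i)  (-0.8465+0.3715i)·(+0.0913+0.3531i)
Y_2^-2(R⁻¹ n̂) = -0.142839-0.209147i

Re=-0.1428 Im=-0.2091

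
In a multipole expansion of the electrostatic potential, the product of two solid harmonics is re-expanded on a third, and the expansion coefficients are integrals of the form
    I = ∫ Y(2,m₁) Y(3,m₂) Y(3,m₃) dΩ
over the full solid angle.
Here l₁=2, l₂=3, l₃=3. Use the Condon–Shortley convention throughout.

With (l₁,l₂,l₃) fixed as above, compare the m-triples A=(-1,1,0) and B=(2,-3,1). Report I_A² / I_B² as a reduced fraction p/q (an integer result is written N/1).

Shared (l₁,l₂,l₃)=(2,3,3): N and (l;000)² cancel in I_A²/I_B².
A: Δ = 2!·2!·4!/9! = 1/3780; Racah Σ t=1..2: t=1:−1/12 t=2:+1/8 = 1/24; ⇒ 3j(2 3 3; -1 1 0)² = 1/210, sgn -1
B: Δ = 2!·2!·4!/9! = 1/3780; Racah Σ t=0..0: t=0:+1/96 = 1/96; ⇒ 3j(2 3 3; 2 -3 1)² = 1/42, sgn +1
I_A²/I_B² = (1/210)/(1/42) = 1/5

1/5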